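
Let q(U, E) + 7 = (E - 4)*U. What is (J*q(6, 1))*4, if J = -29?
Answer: 2900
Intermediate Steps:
q(U, E) = -7 + U*(-4 + E) (q(U, E) = -7 + (E - 4)*U = -7 + (-4 + E)*U = -7 + U*(-4 + E))
(J*q(6, 1))*4 = -29*(-7 - 4*6 + 1*6)*4 = -29*(-7 - 24 + 6)*4 = -29*(-25)*4 = 725*4 = 2900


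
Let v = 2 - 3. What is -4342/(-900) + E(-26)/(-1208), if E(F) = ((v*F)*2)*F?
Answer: 403871/67950 ≈ 5.9436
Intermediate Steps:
v = -1
E(F) = -2*F² (E(F) = (-F*2)*F = (-2*F)*F = -2*F²)
-4342/(-900) + E(-26)/(-1208) = -4342/(-900) - 2*(-26)²/(-1208) = -4342*(-1/900) - 2*676*(-1/1208) = 2171/450 - 1352*(-1/1208) = 2171/450 + 169/151 = 403871/67950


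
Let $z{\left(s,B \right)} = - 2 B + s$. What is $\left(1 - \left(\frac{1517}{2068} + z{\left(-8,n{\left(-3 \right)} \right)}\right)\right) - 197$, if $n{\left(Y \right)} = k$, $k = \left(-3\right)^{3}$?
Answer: $- \frac{501973}{2068} \approx -242.73$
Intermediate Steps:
$k = -27$
$n{\left(Y \right)} = -27$
$z{\left(s,B \right)} = s - 2 B$
$\left(1 - \left(\frac{1517}{2068} + z{\left(-8,n{\left(-3 \right)} \right)}\right)\right) - 197 = \left(1 + \left(\left(\frac{51}{-44} + \frac{20}{47}\right) - \left(-8 - -54\right)\right)\right) - 197 = \left(1 + \left(\left(51 \left(- \frac{1}{44}\right) + 20 \cdot \frac{1}{47}\right) - \left(-8 + 54\right)\right)\right) - 197 = \left(1 + \left(\left(- \frac{51}{44} + \frac{20}{47}\right) - 46\right)\right) - 197 = \left(1 - \frac{96645}{2068}\right) - 197 = - \frac{94577}{2068} - 197 = - \frac{501973}{2068}$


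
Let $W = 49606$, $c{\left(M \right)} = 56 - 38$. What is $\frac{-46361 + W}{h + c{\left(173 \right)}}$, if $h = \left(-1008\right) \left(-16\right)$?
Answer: $\frac{3245}{16146} \approx 0.20098$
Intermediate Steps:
$h = 16128$
$c{\left(M \right)} = 18$
$\frac{-46361 + W}{h + c{\left(173 \right)}} = \frac{-46361 + 49606}{16128 + 18} = \frac{3245}{16146}$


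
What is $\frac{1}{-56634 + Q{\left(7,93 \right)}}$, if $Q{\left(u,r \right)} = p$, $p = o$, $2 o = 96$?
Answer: $- \frac{1}{56586} \approx -1.7672 \cdot 10^{-5}$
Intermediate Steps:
$o = 48$ ($o = \frac{1}{2} \cdot 96 = 48$)
$p = 48$
$Q{\left(u,r \right)} = 48$
$\frac{1}{-56634 + Q{\left(7,93 \right)}} = \frac{1}{-56634 + 48} = \frac{1}{-56586} = - \frac{1}{56586}$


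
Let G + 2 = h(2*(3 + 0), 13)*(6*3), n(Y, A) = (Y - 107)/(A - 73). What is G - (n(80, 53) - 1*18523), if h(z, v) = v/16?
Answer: 741371/40 ≈ 18534.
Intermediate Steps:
h(z, v) = v/16 (h(z, v) = v*(1/16) = v/16)
n(Y, A) = (-107 + Y)/(-73 + A)
G = 101/8 (G = -2 + ((1/16)*13)*(6*3) = -2 + (13/16)*18 = -2 + 117/8 = 101/8 ≈ 12.625)
G - (n(80, 53) - 1*18523) = 101/8 - ((-107 + 80)/(-73 + 53) - 1*18523) = 101/8 - (-27/(-20) - 18523) = 101/8 - (-1/20*(-27) - 18523) = 101/8 - (27/20 - 18523) = 101/8 - 1*(-370433/20) = 101/8 + 370433/20 = 741371/40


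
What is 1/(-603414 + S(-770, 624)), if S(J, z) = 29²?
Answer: -1/602573 ≈ -1.6595e-6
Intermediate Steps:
S(J, z) = 841
1/(-603414 + S(-770, 624)) = 1/(-603414 + 841) = 1/(-602573) = -1/602573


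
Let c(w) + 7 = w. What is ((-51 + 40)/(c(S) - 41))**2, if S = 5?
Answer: 121/1849 ≈ 0.065441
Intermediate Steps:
c(w) = -7 + w
((-51 + 40)/(c(S) - 41))**2 = ((-51 + 40)/((-7 + 5) - 41))**2 = (-11/(-2 - 41))**2 = (-11/(-43))**2 = (-11*(-1/43))**2 = (11/43)**2 = 121/1849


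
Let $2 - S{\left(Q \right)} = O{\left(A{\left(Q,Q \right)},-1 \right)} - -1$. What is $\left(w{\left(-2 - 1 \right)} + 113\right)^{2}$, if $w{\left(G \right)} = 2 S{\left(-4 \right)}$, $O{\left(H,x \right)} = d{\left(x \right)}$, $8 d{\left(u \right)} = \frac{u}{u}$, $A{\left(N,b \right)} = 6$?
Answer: $\frac{210681}{16} \approx 13168.0$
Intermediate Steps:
$d{\left(u \right)} = \frac{1}{8}$ ($d{\left(u \right)} = \frac{u \frac{1}{u}}{8} = \frac{1}{8} \cdot 1 = \frac{1}{8}$)
$O{\left(H,x \right)} = \frac{1}{8}$
$S{\left(Q \right)} = \frac{7}{8}$ ($S{\left(Q \right)} = 2 - \left(\frac{1}{8} - -1\right) = 2 - \left(\frac{1}{8} + 1\right) = 2 - \frac{9}{8} = \frac{7}{8}$)
$w{\left(G \right)} = \frac{7}{4}$ ($w{\left(G \right)} = 2 \cdot \frac{7}{8} = \frac{7}{4}$)
$\left(w{\left(-2 - 1 \right)} + 113\right)^{2} = \left(\frac{7}{4} + 113\right)^{2} = \left(\frac{459}{4}\right)^{2} = \frac{210681}{16}$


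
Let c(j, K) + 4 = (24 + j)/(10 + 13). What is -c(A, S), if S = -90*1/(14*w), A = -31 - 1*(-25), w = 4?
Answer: 74/23 ≈ 3.2174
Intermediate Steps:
A = -6 (A = -31 + 25 = -6)
S = -45/28 (S = -90/(4*14) = -90/56 = -90*1/56 = -45/28 ≈ -1.6071)
c(j, K) = -68/23 + j/23 (c(j, K) = -4 + (24 + j)/(10 + 13) = -4 + (24 + j)/23 = -4 + (24 + j)*(1/23) = -4 + (24/23 + j/23) = -68/23 + j/23)
-c(A, S) = -(-68/23 + (1/23)*(-6)) = -(-68/23 - 6/23) = -1*(-74/23) = 74/23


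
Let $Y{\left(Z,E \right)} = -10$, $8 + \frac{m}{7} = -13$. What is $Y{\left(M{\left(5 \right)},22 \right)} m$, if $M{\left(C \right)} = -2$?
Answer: $1470$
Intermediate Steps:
$m = -147$ ($m = -56 + 7 \left(-13\right) = -56 - 91 = -147$)
$Y{\left(M{\left(5 \right)},22 \right)} m = \left(-10\right) \left(-147\right) = 1470$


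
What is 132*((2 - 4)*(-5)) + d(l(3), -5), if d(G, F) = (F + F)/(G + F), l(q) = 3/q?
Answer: 2645/2 ≈ 1322.5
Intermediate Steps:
d(G, F) = 2*F/(F + G) (d(G, F) = (2*F)/(F + G) = 2*F/(F + G))
132*((2 - 4)*(-5)) + d(l(3), -5) = 132*((2 - 4)*(-5)) + 2*(-5)/(-5 + 3/3) = 132*(-2*(-5)) + 2*(-5)/(-5 + 3*(⅓)) = 132*10 + 2*(-5)/(-5 + 1) = 1320 + 2*(-5)/(-4) = 1320 + 2*(-5)*(-¼) = 1320 + 5/2 = 2645/2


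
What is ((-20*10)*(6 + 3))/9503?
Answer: -1800/9503 ≈ -0.18941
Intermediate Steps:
((-20*10)*(6 + 3))/9503 = -200*9*(1/9503) = -1800*1/9503 = -1800/9503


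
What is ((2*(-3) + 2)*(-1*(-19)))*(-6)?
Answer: 456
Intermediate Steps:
((2*(-3) + 2)*(-1*(-19)))*(-6) = ((-6 + 2)*19)*(-6) = -4*19*(-6) = -76*(-6) = 456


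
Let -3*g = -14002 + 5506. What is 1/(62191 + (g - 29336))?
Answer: 1/35687 ≈ 2.8021e-5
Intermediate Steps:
g = 2832 (g = -(-14002 + 5506)/3 = -⅓*(-8496) = 2832)
1/(62191 + (g - 29336)) = 1/(62191 + (2832 - 29336)) = 1/(62191 - 26504) = 1/35687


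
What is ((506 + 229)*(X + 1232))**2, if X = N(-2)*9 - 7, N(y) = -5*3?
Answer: 641841322500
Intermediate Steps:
N(y) = -15
X = -142 (X = -15*9 - 7 = -135 - 7 = -142)
((506 + 229)*(X + 1232))**2 = ((506 + 229)*(-142 + 1232))**2 = (735*1090)**2 = 801150**2 = 641841322500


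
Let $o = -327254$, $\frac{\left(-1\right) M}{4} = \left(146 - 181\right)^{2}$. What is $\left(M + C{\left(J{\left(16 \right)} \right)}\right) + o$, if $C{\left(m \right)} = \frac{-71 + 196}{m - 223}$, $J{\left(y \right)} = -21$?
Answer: $- \frac{81045701}{244} \approx -3.3215 \cdot 10^{5}$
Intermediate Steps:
$M = -4900$ ($M = - 4 \left(146 - 181\right)^{2} = - 4 \left(-35\right)^{2} = \left(-4\right) 1225 = -4900$)
$C{\left(m \right)} = \frac{125}{-223 + m}$
$\left(M + C{\left(J{\left(16 \right)} \right)}\right) + o = \left(-4900 + \frac{125}{-223 - 21}\right) - 327254 = \left(-4900 + \frac{125}{-244}\right) - 327254 = \left(-4900 + 125 \left(- \frac{1}{244}\right)\right) - 327254 = \left(-4900 - \frac{125}{244}\right) - 327254 = - \frac{1195725}{244} - 327254 = - \frac{81045701}{244}$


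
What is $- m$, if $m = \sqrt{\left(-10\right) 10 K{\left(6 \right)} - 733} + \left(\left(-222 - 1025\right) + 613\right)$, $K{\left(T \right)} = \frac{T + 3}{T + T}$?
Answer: $634 - 2 i \sqrt{202} \approx 634.0 - 28.425 i$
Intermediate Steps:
$K{\left(T \right)} = \frac{3 + T}{2 T}$
$m = -634 + 2 i \sqrt{202}$ ($m = \sqrt{\left(-10\right) 10 \frac{3 + 6}{2 \cdot 6} - 733} + \left(\left(-222 - 1025\right) + 613\right) = \sqrt{- 100 \cdot \frac{1}{2} \cdot \frac{1}{6} \cdot 9 - 733} + \left(-1247 + 613\right) = \sqrt{\left(-100\right) \frac{3}{4} - 733} - 634 = \sqrt{-75 - 733} - 634 = \sqrt{-808} - 634 = 2 i \sqrt{202} - 634 = -634 + 2 i \sqrt{202} \approx -634.0 + 28.425 i$)
$- m = - (-634 + 2 i \sqrt{202}) = 634 - 2 i \sqrt{202}$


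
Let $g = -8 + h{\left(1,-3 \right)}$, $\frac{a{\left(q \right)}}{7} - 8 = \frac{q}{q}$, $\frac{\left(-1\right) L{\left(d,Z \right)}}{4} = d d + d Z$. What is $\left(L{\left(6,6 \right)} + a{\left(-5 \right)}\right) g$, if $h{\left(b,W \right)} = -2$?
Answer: $2250$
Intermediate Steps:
$L{\left(d,Z \right)} = - 4 d^{2} - 4 Z d$ ($L{\left(d,Z \right)} = - 4 \left(d d + d Z\right) = - 4 \left(d^{2} + Z d\right) = - 4 d^{2} - 4 Z d$)
$a{\left(q \right)} = 63$ ($a{\left(q \right)} = 56 + 7 \frac{q}{q} = 56 + 7 \cdot 1 = 56 + 7 = 63$)
$g = -10$ ($g = -8 - 2 = -10$)
$\left(L{\left(6,6 \right)} + a{\left(-5 \right)}\right) g = \left(\left(-4\right) 6 \left(6 + 6\right) + 63\right) \left(-10\right) = \left(\left(-4\right) 6 \cdot 12 + 63\right) \left(-10\right) = \left(-288 + 63\right) \left(-10\right) = \left(-225\right) \left(-10\right) = 2250$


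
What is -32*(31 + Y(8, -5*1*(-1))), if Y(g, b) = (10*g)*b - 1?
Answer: -13760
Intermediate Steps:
Y(g, b) = -1 + 10*b*g (Y(g, b) = 10*b*g - 1 = -1 + 10*b*g)
-32*(31 + Y(8, -5*1*(-1))) = -32*(31 + (-1 + 10*(-5*1*(-1))*8)) = -32*(31 + (-1 + 10*(-5*(-1))*8)) = -32*(31 + (-1 + 10*5*8)) = -32*(31 + (-1 + 400)) = -32*(31 + 399) = -32*430 = -13760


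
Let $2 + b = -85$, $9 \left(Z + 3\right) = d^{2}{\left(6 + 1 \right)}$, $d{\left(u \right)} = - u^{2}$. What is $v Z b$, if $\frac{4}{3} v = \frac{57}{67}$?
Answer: $- \frac{1962111}{134} \approx -14643.0$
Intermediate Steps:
$Z = \frac{2374}{9}$ ($Z = -3 + \frac{\left(- \left(6 + 1\right)^{2}\right)^{2}}{9} = -3 + \frac{\left(- 7^{2}\right)^{2}}{9} = -3 + \frac{\left(\left(-1\right) 49\right)^{2}}{9} = -3 + \frac{\left(-49\right)^{2}}{9} = -3 + \frac{1}{9} \cdot 2401 = -3 + \frac{2401}{9} = \frac{2374}{9} \approx 263.78$)
$b = -87$ ($b = -2 - 85 = -87$)
$v = \frac{171}{268}$ ($v = \frac{3 \cdot \frac{57}{67}}{4} = \frac{3 \cdot 57 \cdot \frac{1}{67}}{4} = \frac{3}{4} \cdot \frac{57}{67} = \frac{171}{268} \approx 0.63806$)
$v Z b = \frac{171}{268} \cdot \frac{2374}{9} \left(-87\right) = \frac{22553}{134} \left(-87\right) = - \frac{1962111}{134}$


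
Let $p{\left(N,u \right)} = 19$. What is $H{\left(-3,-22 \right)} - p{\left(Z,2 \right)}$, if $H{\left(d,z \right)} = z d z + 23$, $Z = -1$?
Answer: $-1448$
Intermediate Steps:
$H{\left(d,z \right)} = 23 + d z^{2}$ ($H{\left(d,z \right)} = d z z + 23 = d z^{2} + 23 = 23 + d z^{2}$)
$H{\left(-3,-22 \right)} - p{\left(Z,2 \right)} = \left(23 - 3 \left(-22\right)^{2}\right) - 19 = \left(23 - 1452\right) - 19 = -1429 - 19 = -1448$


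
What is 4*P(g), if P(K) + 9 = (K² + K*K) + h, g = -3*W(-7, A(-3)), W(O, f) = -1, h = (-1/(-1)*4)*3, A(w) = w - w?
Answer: 84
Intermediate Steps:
A(w) = 0
h = 12 (h = (-1*(-1)*4)*3 = (1*4)*3 = 4*3 = 12)
g = 3 (g = -3*(-1) = 3)
P(K) = 3 + 2*K² (P(K) = -9 + ((K² + K*K) + 12) = -9 + ((K² + K²) + 12) = -9 + (2*K² + 12) = -9 + (12 + 2*K²) = 3 + 2*K²)
4*P(g) = 4*(3 + 2*3²) = 4*(3 + 2*9) = 4*(3 + 18) = 4*21 = 84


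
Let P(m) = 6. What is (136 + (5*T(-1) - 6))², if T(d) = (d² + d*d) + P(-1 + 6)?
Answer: 28900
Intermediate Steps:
T(d) = 6 + 2*d² (T(d) = (d² + d*d) + 6 = (d² + d²) + 6 = 2*d² + 6 = 6 + 2*d²)
(136 + (5*T(-1) - 6))² = (136 + (5*(6 + 2*(-1)²) - 6))² = (136 + (5*(6 + 2*1) - 6))² = (136 + (5*(6 + 2) - 6))² = (136 + (5*8 - 6))² = (136 + (40 - 6))² = (136 + 34)² = 170² = 28900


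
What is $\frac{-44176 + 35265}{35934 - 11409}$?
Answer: $- \frac{8911}{24525} \approx -0.36334$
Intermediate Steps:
$\frac{-44176 + 35265}{35934 - 11409} = - \frac{8911}{24525}$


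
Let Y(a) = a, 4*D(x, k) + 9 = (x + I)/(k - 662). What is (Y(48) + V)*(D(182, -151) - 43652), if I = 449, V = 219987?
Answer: -2603092015735/271 ≈ -9.6055e+9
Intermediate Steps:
D(x, k) = -9/4 + (449 + x)/(4*(-662 + k)) (D(x, k) = -9/4 + ((x + 449)/(k - 662))/4 = -9/4 + ((449 + x)/(-662 + k))/4 = -9/4 + (449 + x)/(4*(-662 + k)))
(Y(48) + V)*(D(182, -151) - 43652) = (48 + 219987)*((6407 + 182 - 9*(-151))/(4*(-662 - 151)) - 43652) = 220035*((¼)*(6407 + 182 + 1359)/(-813) - 43652) = 220035*((¼)*(-1/813)*7948 - 43652) = 220035*(-1987/813 - 43652) = 220035*(-35491063/813) = -2603092015735/271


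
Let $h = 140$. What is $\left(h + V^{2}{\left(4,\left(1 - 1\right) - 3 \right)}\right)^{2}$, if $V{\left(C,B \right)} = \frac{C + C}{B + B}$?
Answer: $\frac{1628176}{81} \approx 20101.0$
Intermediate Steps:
$V{\left(C,B \right)} = \frac{C}{B}$ ($V{\left(C,B \right)} = \frac{2 C}{2 B} = 2 C \frac{1}{2 B} = \frac{C}{B}$)
$\left(h + V^{2}{\left(4,\left(1 - 1\right) - 3 \right)}\right)^{2} = \left(140 + \left(\frac{4}{\left(1 - 1\right) - 3}\right)^{2}\right)^{2} = \left(140 + \left(\frac{4}{0 - 3}\right)^{2}\right)^{2} = \left(140 + \left(\frac{4}{-3}\right)^{2}\right)^{2} = \left(140 + \left(4 \left(- \frac{1}{3}\right)\right)^{2}\right)^{2} = \left(140 + \left(- \frac{4}{3}\right)^{2}\right)^{2} = \left(140 + \frac{16}{9}\right)^{2} = \left(\frac{1276}{9}\right)^{2} = \frac{1628176}{81}$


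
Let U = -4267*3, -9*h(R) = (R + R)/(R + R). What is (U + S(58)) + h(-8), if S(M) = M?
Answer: -114688/9 ≈ -12743.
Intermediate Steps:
h(R) = -1/9 (h(R) = -(R + R)/(9*(R + R)) = -2*R/(9*(2*R)) = -2*R*1/(2*R)/9 = -1/9*1 = -1/9)
U = -12801
(U + S(58)) + h(-8) = (-12801 + 58) - 1/9 = -12743 - 1/9 = -114688/9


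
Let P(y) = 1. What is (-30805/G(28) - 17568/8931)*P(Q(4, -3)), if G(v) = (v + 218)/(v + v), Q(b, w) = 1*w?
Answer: -2568501868/366171 ≈ -7014.5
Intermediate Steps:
Q(b, w) = w
G(v) = (218 + v)/(2*v) (G(v) = (218 + v)/((2*v)) = (218 + v)*(1/(2*v)) = (218 + v)/(2*v))
(-30805/G(28) - 17568/8931)*P(Q(4, -3)) = (-30805*56/(218 + 28) - 17568/8931)*1 = (-30805/((1/2)*(1/28)*246) - 17568*1/8931)*1 = (-30805/123/28 - 5856/2977)*1 = (-30805*28/123 - 5856/2977)*1 = (-862540/123 - 5856/2977)*1 = -2568501868/366171*1 = -2568501868/366171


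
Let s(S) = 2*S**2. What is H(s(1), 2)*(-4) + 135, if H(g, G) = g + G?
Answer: 119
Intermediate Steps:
H(g, G) = G + g
H(s(1), 2)*(-4) + 135 = (2 + 2*1**2)*(-4) + 135 = (2 + 2*1)*(-4) + 135 = (2 + 2)*(-4) + 135 = 4*(-4) + 135 = -16 + 135 = 119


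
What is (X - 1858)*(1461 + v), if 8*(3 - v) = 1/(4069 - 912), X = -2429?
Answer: -158510894721/25256 ≈ -6.2762e+6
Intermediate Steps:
v = 75767/25256 (v = 3 - 1/(8*(4069 - 912)) = 3 - 1/8/3157 = 3 - 1/8*1/3157 = 3 - 1/25256 = 75767/25256 ≈ 3.0000)
(X - 1858)*(1461 + v) = (-2429 - 1858)*(1461 + 75767/25256) = -4287*36974783/25256 = -158510894721/25256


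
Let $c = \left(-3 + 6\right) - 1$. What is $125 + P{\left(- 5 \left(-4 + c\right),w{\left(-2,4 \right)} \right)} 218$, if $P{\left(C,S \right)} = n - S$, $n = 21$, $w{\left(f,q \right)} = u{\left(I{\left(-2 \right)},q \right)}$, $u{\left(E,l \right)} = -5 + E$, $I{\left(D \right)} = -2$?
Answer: $6229$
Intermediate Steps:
$c = 2$ ($c = 3 - 1 = 2$)
$w{\left(f,q \right)} = -7$ ($w{\left(f,q \right)} = -5 - 2 = -7$)
$P{\left(C,S \right)} = 21 - S$
$125 + P{\left(- 5 \left(-4 + c\right),w{\left(-2,4 \right)} \right)} 218 = 125 + \left(21 - -7\right) 218 = 125 + \left(21 + 7\right) 218 = 125 + 28 \cdot 218 = 125 + 6104 = 6229$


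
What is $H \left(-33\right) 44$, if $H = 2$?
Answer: $-2904$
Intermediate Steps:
$H \left(-33\right) 44 = 2 \left(-33\right) 44 = \left(-66\right) 44 = -2904$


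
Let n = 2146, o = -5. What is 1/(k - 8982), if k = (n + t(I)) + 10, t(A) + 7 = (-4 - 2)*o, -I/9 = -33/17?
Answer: -1/6803 ≈ -0.00014699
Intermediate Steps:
I = 297/17 (I = -(-297)/17 = -9*(-33/17) = 297/17 ≈ 17.471)
t(A) = 23 (t(A) = -7 + (-4 - 2)*(-5) = -7 - 6*(-5) = -7 + 30 = 23)
k = 2179 (k = (2146 + 23) + 10 = 2169 + 10 = 2179)
1/(k - 8982) = 1/(2179 - 8982) = 1/(-6803) = -1/6803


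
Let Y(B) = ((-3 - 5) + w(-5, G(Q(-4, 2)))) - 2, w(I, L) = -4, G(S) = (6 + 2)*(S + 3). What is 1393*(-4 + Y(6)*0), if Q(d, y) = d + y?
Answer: -5572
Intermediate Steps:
G(S) = 24 + 8*S (G(S) = 8*(3 + S) = 24 + 8*S)
Y(B) = -14 (Y(B) = ((-3 - 5) - 4) - 2 = (-8 - 4) - 2 = -12 - 2 = -14)
1393*(-4 + Y(6)*0) = 1393*(-4 - 14*0) = 1393*(-4 + 0) = 1393*(-4) = -5572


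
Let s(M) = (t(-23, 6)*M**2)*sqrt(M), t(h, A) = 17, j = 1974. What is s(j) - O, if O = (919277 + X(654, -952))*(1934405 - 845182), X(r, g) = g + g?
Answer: -999223771179 + 66243492*sqrt(1974) ≈ -9.9628e+11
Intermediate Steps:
X(r, g) = 2*g
s(M) = 17*M**(5/2) (s(M) = (17*M**2)*sqrt(M) = 17*M**(5/2))
O = 999223771179 (O = (919277 + 2*(-952))*(1934405 - 845182) = (919277 - 1904)*1089223 = 917373*1089223 = 999223771179)
s(j) - O = 17*1974**(5/2) - 1*999223771179 = 17*(3896676*sqrt(1974)) - 999223771179 = 66243492*sqrt(1974) - 999223771179 = -999223771179 + 66243492*sqrt(1974)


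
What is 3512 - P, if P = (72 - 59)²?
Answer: 3343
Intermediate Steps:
P = 169 (P = 13² = 169)
3512 - P = 3512 - 1*169 = 3512 - 169 = 3343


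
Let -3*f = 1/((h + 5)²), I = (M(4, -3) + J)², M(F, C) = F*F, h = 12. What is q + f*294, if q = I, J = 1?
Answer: 83423/289 ≈ 288.66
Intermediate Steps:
M(F, C) = F²
I = 289 (I = (4² + 1)² = (16 + 1)² = 17² = 289)
q = 289
f = -1/867 (f = -1/(3*(12 + 5)²) = -1/(3*(17²)) = -⅓/289 = -⅓*1/289 = -1/867 ≈ -0.0011534)
q + f*294 = 289 - 1/867*294 = 289 - 98/289 = 83423/289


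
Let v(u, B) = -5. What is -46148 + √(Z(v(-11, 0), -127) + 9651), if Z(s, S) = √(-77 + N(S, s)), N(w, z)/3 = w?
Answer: -46148 + √(9651 + I*√458) ≈ -46050.0 + 0.10892*I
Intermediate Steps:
N(w, z) = 3*w
Z(s, S) = √(-77 + 3*S)
-46148 + √(Z(v(-11, 0), -127) + 9651) = -46148 + √(√(-77 + 3*(-127)) + 9651) = -46148 + √(√(-77 - 381) + 9651) = -46148 + √(√(-458) + 9651) = -46148 + √(I*√458 + 9651) = -46148 + √(9651 + I*√458)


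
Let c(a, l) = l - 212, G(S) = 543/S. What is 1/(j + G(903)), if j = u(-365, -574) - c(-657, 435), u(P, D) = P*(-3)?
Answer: 301/262653 ≈ 0.0011460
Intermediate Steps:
u(P, D) = -3*P
c(a, l) = -212 + l
j = 872 (j = -3*(-365) - (-212 + 435) = 1095 - 1*223 = 1095 - 223 = 872)
1/(j + G(903)) = 1/(872 + 543/903) = 1/(872 + 543*(1/903)) = 1/(872 + 181/301) = 1/(262653/301) = 301/262653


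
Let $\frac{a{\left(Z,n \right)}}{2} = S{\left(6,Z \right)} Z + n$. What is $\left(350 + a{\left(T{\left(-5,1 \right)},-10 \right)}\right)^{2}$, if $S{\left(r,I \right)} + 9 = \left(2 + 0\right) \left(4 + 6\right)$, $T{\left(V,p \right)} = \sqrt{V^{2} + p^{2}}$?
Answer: $121484 + 14520 \sqrt{26} \approx 1.9552 \cdot 10^{5}$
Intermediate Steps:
$S{\left(r,I \right)} = 11$ ($S{\left(r,I \right)} = -9 + \left(2 + 0\right) \left(4 + 6\right) = -9 + 2 \cdot 10 = -9 + 20 = 11$)
$a{\left(Z,n \right)} = 2 n + 22 Z$ ($a{\left(Z,n \right)} = 2 \left(11 Z + n\right) = 2 \left(n + 11 Z\right) = 2 n + 22 Z$)
$\left(350 + a{\left(T{\left(-5,1 \right)},-10 \right)}\right)^{2} = \left(350 + \left(2 \left(-10\right) + 22 \sqrt{\left(-5\right)^{2} + 1^{2}}\right)\right)^{2} = \left(350 - \left(20 - 22 \sqrt{25 + 1}\right)\right)^{2} = \left(350 - \left(20 - 22 \sqrt{26}\right)\right)^{2} = \left(330 + 22 \sqrt{26}\right)^{2}$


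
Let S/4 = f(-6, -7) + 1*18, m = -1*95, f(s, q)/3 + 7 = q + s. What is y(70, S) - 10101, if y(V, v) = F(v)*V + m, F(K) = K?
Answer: -21956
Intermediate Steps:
f(s, q) = -21 + 3*q + 3*s (f(s, q) = -21 + 3*(q + s) = -21 + (3*q + 3*s) = -21 + 3*q + 3*s)
m = -95
S = -168 (S = 4*((-21 + 3*(-7) + 3*(-6)) + 1*18) = 4*((-21 - 21 - 18) + 18) = 4*(-60 + 18) = 4*(-42) = -168)
y(V, v) = -95 + V*v (y(V, v) = v*V - 95 = V*v - 95 = -95 + V*v)
y(70, S) - 10101 = (-95 + 70*(-168)) - 10101 = (-95 - 11760) - 10101 = -11855 - 10101 = -21956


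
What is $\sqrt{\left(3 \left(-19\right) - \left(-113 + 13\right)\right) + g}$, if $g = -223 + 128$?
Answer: $2 i \sqrt{13} \approx 7.2111 i$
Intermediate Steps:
$g = -95$
$\sqrt{\left(3 \left(-19\right) - \left(-113 + 13\right)\right) + g} = \sqrt{\left(3 \left(-19\right) - \left(-113 + 13\right)\right) - 95} = \sqrt{\left(-57 - -100\right) - 95} = \sqrt{\left(-57 + 100\right) - 95} = \sqrt{43 - 95} = \sqrt{-52} = 2 i \sqrt{13}$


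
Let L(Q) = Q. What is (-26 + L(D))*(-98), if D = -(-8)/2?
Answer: 2156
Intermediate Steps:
D = 4 (D = -(-8)/2 = -4*(-1) = 4)
(-26 + L(D))*(-98) = (-26 + 4)*(-98) = -22*(-98) = 2156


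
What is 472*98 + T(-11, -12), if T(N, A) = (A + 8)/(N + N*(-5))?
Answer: 508815/11 ≈ 46256.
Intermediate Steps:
T(N, A) = -(8 + A)/(4*N) (T(N, A) = (8 + A)/(N - 5*N) = (8 + A)/((-4*N)) = (8 + A)*(-1/(4*N)) = -(8 + A)/(4*N))
472*98 + T(-11, -12) = 472*98 + (1/4)*(-8 - 1*(-12))/(-11) = 46256 + (1/4)*(-1/11)*(-8 + 12) = 46256 + (1/4)*(-1/11)*4 = 46256 - 1/11 = 508815/11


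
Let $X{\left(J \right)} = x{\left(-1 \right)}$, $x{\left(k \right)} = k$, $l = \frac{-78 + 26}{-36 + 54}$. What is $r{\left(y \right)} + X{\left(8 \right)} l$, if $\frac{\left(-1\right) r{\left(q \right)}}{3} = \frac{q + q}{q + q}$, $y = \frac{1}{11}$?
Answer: $- \frac{1}{9} \approx -0.11111$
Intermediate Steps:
$l = - \frac{26}{9}$ ($l = - \frac{52}{18} = \left(-52\right) \frac{1}{18} = - \frac{26}{9} \approx -2.8889$)
$y = \frac{1}{11} \approx 0.090909$
$X{\left(J \right)} = -1$
$r{\left(q \right)} = -3$ ($r{\left(q \right)} = - 3 \frac{q + q}{q + q} = - 3 \frac{2 q}{2 q} = - 3 \cdot 2 q \frac{1}{2 q} = \left(-3\right) 1 = -3$)
$r{\left(y \right)} + X{\left(8 \right)} l = -3 - - \frac{26}{9} = -3 + \frac{26}{9} = - \frac{1}{9}$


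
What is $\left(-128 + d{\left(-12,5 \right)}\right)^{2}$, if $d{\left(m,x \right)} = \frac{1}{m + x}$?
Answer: $\frac{804609}{49} \approx 16421.0$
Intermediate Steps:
$\left(-128 + d{\left(-12,5 \right)}\right)^{2} = \left(-128 + \frac{1}{-12 + 5}\right)^{2} = \left(-128 + \frac{1}{-7}\right)^{2} = \left(-128 - \frac{1}{7}\right)^{2} = \left(- \frac{897}{7}\right)^{2} = \frac{804609}{49}$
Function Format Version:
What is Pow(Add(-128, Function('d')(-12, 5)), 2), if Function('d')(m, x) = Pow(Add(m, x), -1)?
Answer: Rational(804609, 49) ≈ 16421.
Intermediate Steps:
Pow(Add(-128, Function('d')(-12, 5)), 2) = Pow(Add(-128, Pow(Add(-12, 5), -1)), 2) = Pow(Add(-128, Pow(-7, -1)), 2) = Pow(Add(-128, Rational(-1, 7)), 2) = Pow(Rational(-897, 7), 2) = Rational(804609, 49)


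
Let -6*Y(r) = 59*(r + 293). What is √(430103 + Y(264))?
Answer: 7*√311970/6 ≈ 651.63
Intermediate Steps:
Y(r) = -17287/6 - 59*r/6 (Y(r) = -59*(r + 293)/6 = -59*(293 + r)/6 = -(17287 + 59*r)/6 = -17287/6 - 59*r/6)
√(430103 + Y(264)) = √(430103 + (-17287/6 - 59/6*264)) = √(430103 + (-17287/6 - 2596)) = √(430103 - 32863/6) = √(2547755/6) = 7*√311970/6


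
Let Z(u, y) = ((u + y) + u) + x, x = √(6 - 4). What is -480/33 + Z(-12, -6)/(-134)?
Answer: -10555/737 - √2/134 ≈ -14.332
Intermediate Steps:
x = √2 ≈ 1.4142
Z(u, y) = y + √2 + 2*u (Z(u, y) = ((u + y) + u) + √2 = (y + 2*u) + √2 = y + √2 + 2*u)
-480/33 + Z(-12, -6)/(-134) = -480/33 + (-6 + √2 + 2*(-12))/(-134) = -480*1/33 + (-6 + √2 - 24)*(-1/134) = -160/11 + (-30 + √2)*(-1/134) = -160/11 + (15/67 - √2/134) = -10555/737 - √2/134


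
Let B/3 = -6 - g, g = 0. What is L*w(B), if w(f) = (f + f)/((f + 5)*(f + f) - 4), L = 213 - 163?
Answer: -225/58 ≈ -3.8793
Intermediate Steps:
L = 50
B = -18 (B = 3*(-6 - 1*0) = 3*(-6 + 0) = 3*(-6) = -18)
w(f) = 2*f/(-4 + 2*f*(5 + f)) (w(f) = (2*f)/((5 + f)*(2*f) - 4) = (2*f)/(2*f*(5 + f) - 4) = (2*f)/(-4 + 2*f*(5 + f)) = 2*f/(-4 + 2*f*(5 + f)))
L*w(B) = 50*(-18/(-2 + (-18)**2 + 5*(-18))) = 50*(-18/(-2 + 324 - 90)) = 50*(-18/232) = 50*(-18*1/232) = 50*(-9/116) = -225/58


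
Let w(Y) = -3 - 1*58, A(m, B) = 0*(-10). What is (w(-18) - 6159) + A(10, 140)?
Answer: -6220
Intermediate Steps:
A(m, B) = 0
w(Y) = -61 (w(Y) = -3 - 58 = -61)
(w(-18) - 6159) + A(10, 140) = (-61 - 6159) + 0 = -6220 + 0 = -6220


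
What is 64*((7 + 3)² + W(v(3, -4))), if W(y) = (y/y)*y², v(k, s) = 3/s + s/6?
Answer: 58756/9 ≈ 6528.4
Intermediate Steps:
v(k, s) = 3/s + s/6 (v(k, s) = 3/s + s*(⅙) = 3/s + s/6)
W(y) = y² (W(y) = 1*y² = y²)
64*((7 + 3)² + W(v(3, -4))) = 64*((7 + 3)² + (3/(-4) + (⅙)*(-4))²) = 64*(10² + (3*(-¼) - ⅔)²) = 64*(100 + (-¾ - ⅔)²) = 64*(100 + (-17/12)²) = 64*(100 + 289/144) = 64*(14689/144) = 58756/9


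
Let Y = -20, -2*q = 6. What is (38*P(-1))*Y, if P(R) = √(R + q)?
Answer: -1520*I ≈ -1520.0*I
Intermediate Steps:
q = -3 (q = -½*6 = -3)
P(R) = √(-3 + R) (P(R) = √(R - 3) = √(-3 + R))
(38*P(-1))*Y = (38*√(-3 - 1))*(-20) = (38*√(-4))*(-20) = (38*(2*I))*(-20) = (76*I)*(-20) = -1520*I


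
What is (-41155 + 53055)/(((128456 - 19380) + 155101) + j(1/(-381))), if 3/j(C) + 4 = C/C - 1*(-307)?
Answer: 3617600/80309811 ≈ 0.045046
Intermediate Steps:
j(C) = 3/304 (j(C) = 3/(-4 + (C/C - 1*(-307))) = 3/(-4 + (1 + 307)) = 3/(-4 + 308) = 3/304)
(-41155 + 53055)/(((128456 - 19380) + 155101) + j(1/(-381))) = (-41155 + 53055)/(((128456 - 19380) + 155101) + 3/304) = 11900/((109076 + 155101) + 3/304) = 11900/(264177 + 3/304) = 11900/(80309811/304) = 11900*(304/80309811) = 3617600/80309811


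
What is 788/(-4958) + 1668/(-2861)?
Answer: -5262206/7092419 ≈ -0.74195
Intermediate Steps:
788/(-4958) + 1668/(-2861) = 788*(-1/4958) + 1668*(-1/2861) = -394/2479 - 1668/2861 = -5262206/7092419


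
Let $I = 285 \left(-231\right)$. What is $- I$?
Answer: $65835$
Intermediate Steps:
$I = -65835$
$- I = \left(-1\right) \left(-65835\right) = 65835$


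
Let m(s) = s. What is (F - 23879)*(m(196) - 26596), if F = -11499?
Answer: 933979200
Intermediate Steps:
(F - 23879)*(m(196) - 26596) = (-11499 - 23879)*(196 - 26596) = -35378*(-26400) = 933979200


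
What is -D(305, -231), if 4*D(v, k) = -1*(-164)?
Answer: -41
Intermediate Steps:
D(v, k) = 41 (D(v, k) = (-1*(-164))/4 = (¼)*164 = 41)
-D(305, -231) = -1*41 = -41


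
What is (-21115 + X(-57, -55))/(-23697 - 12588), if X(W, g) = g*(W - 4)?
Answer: 1184/2419 ≈ 0.48946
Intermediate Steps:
X(W, g) = g*(-4 + W)
(-21115 + X(-57, -55))/(-23697 - 12588) = (-21115 - 55*(-4 - 57))/(-23697 - 12588) = (-21115 - 55*(-61))/(-36285) = (-21115 + 3355)*(-1/36285) = -17760*(-1/36285) = 1184/2419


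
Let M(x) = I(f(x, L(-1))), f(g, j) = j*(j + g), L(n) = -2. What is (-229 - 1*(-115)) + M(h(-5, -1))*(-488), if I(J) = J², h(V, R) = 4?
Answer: -7922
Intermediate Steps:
f(g, j) = j*(g + j)
M(x) = (4 - 2*x)² (M(x) = (-2*(x - 2))² = (-2*(-2 + x))² = (4 - 2*x)²)
(-229 - 1*(-115)) + M(h(-5, -1))*(-488) = (-229 - 1*(-115)) + (4*(2 - 1*4)²)*(-488) = (-229 + 115) + (4*(2 - 4)²)*(-488) = -114 + (4*(-2)²)*(-488) = -114 + (4*4)*(-488) = -114 + 16*(-488) = -114 - 7808 = -7922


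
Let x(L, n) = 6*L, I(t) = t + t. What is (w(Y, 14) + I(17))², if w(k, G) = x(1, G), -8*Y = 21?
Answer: 1600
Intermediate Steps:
Y = -21/8 (Y = -⅛*21 = -21/8 ≈ -2.6250)
I(t) = 2*t
w(k, G) = 6 (w(k, G) = 6*1 = 6)
(w(Y, 14) + I(17))² = (6 + 2*17)² = (6 + 34)² = 40² = 1600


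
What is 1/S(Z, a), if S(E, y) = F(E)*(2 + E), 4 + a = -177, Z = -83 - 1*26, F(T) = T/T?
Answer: -1/107 ≈ -0.0093458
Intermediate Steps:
F(T) = 1
Z = -109 (Z = -83 - 26 = -109)
a = -181 (a = -4 - 177 = -181)
S(E, y) = 2 + E (S(E, y) = 1*(2 + E) = 2 + E)
1/S(Z, a) = 1/(2 - 109) = 1/(-107) = -1/107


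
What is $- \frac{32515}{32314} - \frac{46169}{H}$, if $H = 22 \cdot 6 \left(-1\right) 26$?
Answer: $\frac{690156793}{55450824} \approx 12.446$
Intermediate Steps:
$H = -3432$ ($H = 22 \left(-6\right) 26 = \left(-132\right) 26 = -3432$)
$- \frac{32515}{32314} - \frac{46169}{H} = - \frac{32515}{32314} - \frac{46169}{-3432} = \left(-32515\right) \frac{1}{32314} - - \frac{46169}{3432} = - \frac{32515}{32314} + \frac{46169}{3432} = \frac{690156793}{55450824}$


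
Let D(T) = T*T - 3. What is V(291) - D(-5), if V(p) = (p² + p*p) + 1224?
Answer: 170564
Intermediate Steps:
V(p) = 1224 + 2*p² (V(p) = (p² + p²) + 1224 = 2*p² + 1224 = 1224 + 2*p²)
D(T) = -3 + T² (D(T) = T² - 3 = -3 + T²)
V(291) - D(-5) = (1224 + 2*291²) - (-3 + (-5)²) = (1224 + 2*84681) - (-3 + 25) = (1224 + 169362) - 1*22 = 170586 - 22 = 170564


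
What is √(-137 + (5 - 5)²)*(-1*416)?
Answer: -416*I*√137 ≈ -4869.2*I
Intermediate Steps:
√(-137 + (5 - 5)²)*(-1*416) = √(-137 + 0²)*(-416) = √(-137 + 0)*(-416) = √(-137)*(-416) = (I*√137)*(-416) = -416*I*√137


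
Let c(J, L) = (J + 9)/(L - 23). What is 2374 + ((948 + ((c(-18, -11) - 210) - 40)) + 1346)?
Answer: 150221/34 ≈ 4418.3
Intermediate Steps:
c(J, L) = (9 + J)/(-23 + L)
2374 + ((948 + ((c(-18, -11) - 210) - 40)) + 1346) = 2374 + ((948 + (((9 - 18)/(-23 - 11) - 210) - 40)) + 1346) = 2374 + ((948 + ((-9/(-34) - 210) - 40)) + 1346) = 2374 + ((948 + ((-1/34*(-9) - 210) - 40)) + 1346) = 2374 + ((948 + ((9/34 - 210) - 40)) + 1346) = 2374 + ((948 + (-7131/34 - 40)) + 1346) = 2374 + ((948 - 8491/34) + 1346) = 2374 + (23741/34 + 1346) = 2374 + 69505/34 = 150221/34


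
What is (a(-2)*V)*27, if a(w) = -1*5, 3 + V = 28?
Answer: -3375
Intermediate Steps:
V = 25 (V = -3 + 28 = 25)
a(w) = -5
(a(-2)*V)*27 = -5*25*27 = -125*27 = -3375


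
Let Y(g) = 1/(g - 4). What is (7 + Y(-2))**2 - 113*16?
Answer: -63407/36 ≈ -1761.3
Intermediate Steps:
Y(g) = 1/(-4 + g)
(7 + Y(-2))**2 - 113*16 = (7 + 1/(-4 - 2))**2 - 113*16 = (7 + 1/(-6))**2 - 1808 = (7 - 1/6)**2 - 1808 = (41/6)**2 - 1808 = 1681/36 - 1808 = -63407/36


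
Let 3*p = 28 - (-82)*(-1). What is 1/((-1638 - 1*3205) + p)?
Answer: -1/4861 ≈ -0.00020572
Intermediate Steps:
p = -18 (p = (28 - (-82)*(-1))/3 = (28 - 41*2)/3 = (28 - 82)/3 = (1/3)*(-54) = -18)
1/((-1638 - 1*3205) + p) = 1/((-1638 - 1*3205) - 18) = 1/((-1638 - 3205) - 18) = 1/(-4843 - 18) = 1/(-4861) = -1/4861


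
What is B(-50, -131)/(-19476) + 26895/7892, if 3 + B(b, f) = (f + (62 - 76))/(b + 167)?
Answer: 15322333943/4495859316 ≈ 3.4081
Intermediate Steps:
B(b, f) = -3 + (-14 + f)/(167 + b) (B(b, f) = -3 + (f + (62 - 76))/(b + 167) = -3 + (f - 14)/(167 + b) = -3 + (-14 + f)/(167 + b))
B(-50, -131)/(-19476) + 26895/7892 = ((-515 - 131 - 3*(-50))/(167 - 50))/(-19476) + 26895/7892 = ((-515 - 131 + 150)/117)*(-1/19476) + 26895*(1/7892) = ((1/117)*(-496))*(-1/19476) + 26895/7892 = -496/117*(-1/19476) + 26895/7892 = 124/569673 + 26895/7892 = 15322333943/4495859316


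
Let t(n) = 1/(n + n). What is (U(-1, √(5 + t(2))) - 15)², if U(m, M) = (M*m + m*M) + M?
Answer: (30 + √21)²/4 ≈ 298.99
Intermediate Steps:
t(n) = 1/(2*n)
U(m, M) = M + 2*M*m (U(m, M) = (M*m + M*m) + M = 2*M*m + M = M + 2*M*m)
(U(-1, √(5 + t(2))) - 15)² = (√(5 + (½)/2)*(1 + 2*(-1)) - 15)² = (√(5 + (½)*(½))*(1 - 2) - 15)² = (√(5 + ¼)*(-1) - 15)² = (√(21/4)*(-1) - 15)² = ((√21/2)*(-1) - 15)² = (-√21/2 - 15)² = (-15 - √21/2)²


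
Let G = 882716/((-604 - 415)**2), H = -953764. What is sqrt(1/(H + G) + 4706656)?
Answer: sqrt(1154065026321644487544337119574)/495175229044 ≈ 2169.5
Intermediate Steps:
G = 882716/1038361 (G = 882716/((-1019)**2) = 882716/1038361 ≈ 0.85011)
sqrt(1/(H + G) + 4706656) = sqrt(1/(-953764 + 882716/1038361) + 4706656) = sqrt(1/(-990350458088/1038361) + 4706656) = sqrt(-1038361/990350458088 + 4706656) = sqrt(4661238925661595367/990350458088) = sqrt(1154065026321644487544337119574)/495175229044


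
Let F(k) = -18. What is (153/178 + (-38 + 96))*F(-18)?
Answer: -94293/89 ≈ -1059.5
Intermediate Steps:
(153/178 + (-38 + 96))*F(-18) = (153/178 + (-38 + 96))*(-18) = (153*(1/178) + 58)*(-18) = (153/178 + 58)*(-18) = (10477/178)*(-18) = -94293/89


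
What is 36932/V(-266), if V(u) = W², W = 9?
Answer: 36932/81 ≈ 455.95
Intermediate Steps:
V(u) = 81 (V(u) = 9² = 81)
36932/V(-266) = 36932/81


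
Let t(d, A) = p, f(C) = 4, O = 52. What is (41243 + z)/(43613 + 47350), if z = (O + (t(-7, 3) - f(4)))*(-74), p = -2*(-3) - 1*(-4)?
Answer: 12317/30321 ≈ 0.40622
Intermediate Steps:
p = 10 (p = 6 + 4 = 10)
t(d, A) = 10
z = -4292 (z = (52 + (10 - 1*4))*(-74) = (52 + (10 - 4))*(-74) = (52 + 6)*(-74) = 58*(-74) = -4292)
(41243 + z)/(43613 + 47350) = (41243 - 4292)/(43613 + 47350) = 36951/90963 = 36951*(1/90963) = 12317/30321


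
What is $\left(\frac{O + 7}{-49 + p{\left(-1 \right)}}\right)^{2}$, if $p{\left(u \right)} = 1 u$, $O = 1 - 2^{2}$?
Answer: $\frac{4}{625} \approx 0.0064$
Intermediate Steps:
$O = -3$ ($O = 1 - 4 = -3$)
$p{\left(u \right)} = u$
$\left(\frac{O + 7}{-49 + p{\left(-1 \right)}}\right)^{2} = \left(\frac{-3 + 7}{-49 - 1}\right)^{2} = \left(\frac{4}{-50}\right)^{2} = \left(4 \left(- \frac{1}{50}\right)\right)^{2} = \left(- \frac{2}{25}\right)^{2} = \frac{4}{625}$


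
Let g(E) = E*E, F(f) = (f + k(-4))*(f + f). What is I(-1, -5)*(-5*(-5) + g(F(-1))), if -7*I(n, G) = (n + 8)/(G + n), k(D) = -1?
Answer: 41/6 ≈ 6.8333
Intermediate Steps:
I(n, G) = -(8 + n)/(7*(G + n)) (I(n, G) = -(n + 8)/(7*(G + n)) = -(8 + n)/(7*(G + n)))
F(f) = 2*f*(-1 + f) (F(f) = (f - 1)*(f + f) = (-1 + f)*(2*f) = 2*f*(-1 + f))
g(E) = E**2
I(-1, -5)*(-5*(-5) + g(F(-1))) = ((-8 - 1*(-1))/(7*(-5 - 1)))*(-5*(-5) + (2*(-1)*(-1 - 1))**2) = ((1/7)*(-8 + 1)/(-6))*(25 + (2*(-1)*(-2))**2) = ((1/7)*(-1/6)*(-7))*(25 + 4**2) = (25 + 16)/6 = (1/6)*41 = 41/6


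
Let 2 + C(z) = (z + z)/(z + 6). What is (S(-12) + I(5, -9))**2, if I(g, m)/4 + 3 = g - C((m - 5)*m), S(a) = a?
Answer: 1600/121 ≈ 13.223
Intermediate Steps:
C(z) = -2 + 2*z/(6 + z) (C(z) = -2 + (z + z)/(z + 6) = -2 + (2*z)/(6 + z) = -2 + 2*z/(6 + z))
I(g, m) = -12 + 4*g + 48/(6 + m*(-5 + m)) (I(g, m) = -12 + 4*(g - (-12)/(6 + (m - 5)*m)) = -12 + 4*(g - (-12)/(6 + (-5 + m)*m)) = -12 + 4*(g - (-12)/(6 + m*(-5 + m))) = -12 + 4*(g + 12/(6 + m*(-5 + m))) = -12 + (4*g + 48/(6 + m*(-5 + m))) = -12 + 4*g + 48/(6 + m*(-5 + m)))
(S(-12) + I(5, -9))**2 = (-12 + 4*(12 + (-3 + 5)*(6 - 9*(-5 - 9)))/(6 - 9*(-5 - 9)))**2 = (-12 + 4*(12 + 2*(6 - 9*(-14)))/(6 - 9*(-14)))**2 = (-12 + 4*(12 + 2*(6 + 126))/(6 + 126))**2 = (-12 + 4*(12 + 2*132)/132)**2 = (-12 + 4*(1/132)*(12 + 264))**2 = (-12 + 4*(1/132)*276)**2 = (-12 + 92/11)**2 = (-40/11)**2 = 1600/121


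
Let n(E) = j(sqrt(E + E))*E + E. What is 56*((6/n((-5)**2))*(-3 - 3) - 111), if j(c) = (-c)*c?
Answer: -1087512/175 ≈ -6214.4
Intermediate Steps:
j(c) = -c**2
n(E) = E - 2*E**2 (n(E) = (-(sqrt(E + E))**2)*E + E = (-(sqrt(2*E))**2)*E + E = (-(sqrt(2)*sqrt(E))**2)*E + E = (-2*E)*E + E = -2*E**2 + E = E - 2*E**2)
56*((6/n((-5)**2))*(-3 - 3) - 111) = 56*((6/(((-5)**2*(1 - 2*(-5)**2))))*(-3 - 3) - 111) = 56*((6/((25*(1 - 2*25))))*(-6) - 111) = 56*((6/((25*(1 - 50))))*(-6) - 111) = 56*((6/((25*(-49))))*(-6) - 111) = 56*((6/(-1225))*(-6) - 111) = 56*((6*(-1/1225))*(-6) - 111) = 56*(-6/1225*(-6) - 111) = 56*(36/1225 - 111) = 56*(-135939/1225) = -1087512/175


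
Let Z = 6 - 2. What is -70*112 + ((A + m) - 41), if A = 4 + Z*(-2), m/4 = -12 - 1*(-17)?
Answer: -7865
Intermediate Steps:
m = 20 (m = 4*(-12 - 1*(-17)) = 4*(-12 + 17) = 4*5 = 20)
Z = 4
A = -4 (A = 4 + 4*(-2) = 4 - 8 = -4)
-70*112 + ((A + m) - 41) = -70*112 + ((-4 + 20) - 41) = -7840 + (16 - 41) = -7840 - 25 = -7865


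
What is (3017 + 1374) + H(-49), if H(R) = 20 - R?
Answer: 4460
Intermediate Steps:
(3017 + 1374) + H(-49) = (3017 + 1374) + (20 - 1*(-49)) = 4391 + (20 + 49) = 4391 + 69 = 4460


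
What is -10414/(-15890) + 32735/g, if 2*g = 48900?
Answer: 15495629/7770210 ≈ 1.9942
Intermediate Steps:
g = 24450 (g = (1/2)*48900 = 24450)
-10414/(-15890) + 32735/g = -10414/(-15890) + 32735/24450 = -10414*(-1/15890) + 32735*(1/24450) = 5207/7945 + 6547/4890 = 15495629/7770210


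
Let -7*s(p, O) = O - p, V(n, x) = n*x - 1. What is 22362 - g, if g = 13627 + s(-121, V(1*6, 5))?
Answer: 61295/7 ≈ 8756.4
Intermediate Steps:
V(n, x) = -1 + n*x
s(p, O) = -O/7 + p/7 (s(p, O) = -(O - p)/7 = -O/7 + p/7)
g = 95239/7 (g = 13627 + (-(-1 + (1*6)*5)/7 + (⅐)*(-121)) = 13627 + (-(-1 + 6*5)/7 - 121/7) = 13627 + (-(-1 + 30)/7 - 121/7) = 13627 + (-⅐*29 - 121/7) = 13627 + (-29/7 - 121/7) = 13627 - 150/7 = 95239/7 ≈ 13606.)
22362 - g = 22362 - 1*95239/7 = 22362 - 95239/7 = 61295/7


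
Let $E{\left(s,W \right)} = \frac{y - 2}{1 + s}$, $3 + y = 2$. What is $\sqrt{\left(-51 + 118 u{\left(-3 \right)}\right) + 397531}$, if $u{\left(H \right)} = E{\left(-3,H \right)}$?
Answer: $13 \sqrt{2353} \approx 630.6$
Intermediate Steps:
$y = -1$ ($y = -3 + 2 = -1$)
$E{\left(s,W \right)} = - \frac{3}{1 + s}$ ($E{\left(s,W \right)} = \frac{-1 - 2}{1 + s} = - \frac{3}{1 + s}$)
$u{\left(H \right)} = \frac{3}{2}$ ($u{\left(H \right)} = - \frac{3}{1 - 3} = - \frac{3}{-2} = \left(-3\right) \left(- \frac{1}{2}\right) = \frac{3}{2}$)
$\sqrt{\left(-51 + 118 u{\left(-3 \right)}\right) + 397531} = \sqrt{\left(-51 + 118 \cdot \frac{3}{2}\right) + 397531} = \sqrt{\left(-51 + 177\right) + 397531} = \sqrt{126 + 397531} = \sqrt{397657} = 13 \sqrt{2353}$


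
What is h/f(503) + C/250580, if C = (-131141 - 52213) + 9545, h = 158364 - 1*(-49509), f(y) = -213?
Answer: -17375279219/17791180 ≈ -976.62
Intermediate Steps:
h = 207873 (h = 158364 + 49509 = 207873)
C = -173809 (C = -183354 + 9545 = -173809)
h/f(503) + C/250580 = 207873/(-213) - 173809/250580 = 207873*(-1/213) - 173809*1/250580 = -69291/71 - 173809/250580 = -17375279219/17791180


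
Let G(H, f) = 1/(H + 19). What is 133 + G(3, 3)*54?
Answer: 1490/11 ≈ 135.45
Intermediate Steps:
G(H, f) = 1/(19 + H)
133 + G(3, 3)*54 = 133 + 54/(19 + 3) = 133 + 54/22 = 133 + (1/22)*54 = 133 + 27/11 = 1490/11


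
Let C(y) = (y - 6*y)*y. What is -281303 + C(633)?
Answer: -2284748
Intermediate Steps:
C(y) = -5*y**2 (C(y) = (-5*y)*y = -5*y**2)
-281303 + C(633) = -281303 - 5*633**2 = -281303 - 5*400689 = -281303 - 2003445 = -2284748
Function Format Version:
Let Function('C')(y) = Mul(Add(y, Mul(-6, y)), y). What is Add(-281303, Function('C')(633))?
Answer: -2284748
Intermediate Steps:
Function('C')(y) = Mul(-5, Pow(y, 2)) (Function('C')(y) = Mul(Mul(-5, y), y) = Mul(-5, Pow(y, 2)))
Add(-281303, Function('C')(633)) = Add(-281303, Mul(-5, Pow(633, 2))) = Add(-281303, Mul(-5, 400689)) = Add(-281303, -2003445) = -2284748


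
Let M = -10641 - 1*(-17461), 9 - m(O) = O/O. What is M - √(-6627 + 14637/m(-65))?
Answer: 6820 - I*√76758/4 ≈ 6820.0 - 69.263*I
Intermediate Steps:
m(O) = 8 (m(O) = 9 - O/O = 9 - 1*1 = 9 - 1 = 8)
M = 6820 (M = -10641 + 17461 = 6820)
M - √(-6627 + 14637/m(-65)) = 6820 - √(-6627 + 14637/8) = 6820 - √(-38379/8) = 6820 - I*√76758/4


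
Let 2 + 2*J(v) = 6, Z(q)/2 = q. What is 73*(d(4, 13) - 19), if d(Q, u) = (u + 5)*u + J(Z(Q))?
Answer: 15841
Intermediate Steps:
Z(q) = 2*q
J(v) = 2 (J(v) = -1 + (½)*6 = -1 + 3 = 2)
d(Q, u) = 2 + u*(5 + u) (d(Q, u) = (u + 5)*u + 2 = (5 + u)*u + 2 = u*(5 + u) + 2 = 2 + u*(5 + u))
73*(d(4, 13) - 19) = 73*((2 + 13² + 5*13) - 19) = 73*((2 + 169 + 65) - 19) = 73*(236 - 19) = 73*217 = 15841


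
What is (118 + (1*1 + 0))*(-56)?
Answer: -6664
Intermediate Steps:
(118 + (1*1 + 0))*(-56) = (118 + (1 + 0))*(-56) = (118 + 1)*(-56) = 119*(-56) = -6664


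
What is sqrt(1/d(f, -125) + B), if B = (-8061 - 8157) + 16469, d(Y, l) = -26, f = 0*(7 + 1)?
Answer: 15*sqrt(754)/26 ≈ 15.842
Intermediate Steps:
f = 0 (f = 0*8 = 0)
B = 251 (B = -16218 + 16469 = 251)
sqrt(1/d(f, -125) + B) = sqrt(1/(-26) + 251) = sqrt(-1/26 + 251) = sqrt(6525/26) = 15*sqrt(754)/26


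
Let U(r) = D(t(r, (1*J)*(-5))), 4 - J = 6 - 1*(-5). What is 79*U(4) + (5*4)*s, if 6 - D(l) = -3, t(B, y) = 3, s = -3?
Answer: 651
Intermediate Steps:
J = -7 (J = 4 - (6 - 1*(-5)) = 4 - (6 + 5) = 4 - 1*11 = 4 - 11 = -7)
D(l) = 9 (D(l) = 6 - 1*(-3) = 6 + 3 = 9)
U(r) = 9
79*U(4) + (5*4)*s = 79*9 + (5*4)*(-3) = 711 + 20*(-3) = 711 - 60 = 651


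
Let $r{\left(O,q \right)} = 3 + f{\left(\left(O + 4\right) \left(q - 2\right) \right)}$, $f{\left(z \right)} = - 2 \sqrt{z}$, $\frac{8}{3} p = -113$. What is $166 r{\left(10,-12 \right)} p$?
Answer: $- \frac{84411}{4} + 196959 i \approx -21103.0 + 1.9696 \cdot 10^{5} i$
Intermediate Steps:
$p = - \frac{339}{8}$ ($p = \frac{3}{8} \left(-113\right) = - \frac{339}{8} \approx -42.375$)
$r{\left(O,q \right)} = 3 - 2 \sqrt{\left(-2 + q\right) \left(4 + O\right)}$ ($r{\left(O,q \right)} = 3 - 2 \sqrt{\left(O + 4\right) \left(q - 2\right)} = 3 - 2 \sqrt{\left(4 + O\right) \left(-2 + q\right)} = 3 - 2 \sqrt{\left(-2 + q\right) \left(4 + O\right)}$)
$166 r{\left(10,-12 \right)} p = 166 \left(3 - 2 \sqrt{-8 - 20 + 4 \left(-12\right) + 10 \left(-12\right)}\right) \left(- \frac{339}{8}\right) = 166 \left(3 - 2 \sqrt{-8 - 20 - 48 - 120}\right) \left(- \frac{339}{8}\right) = 166 \left(3 - 2 \sqrt{-196}\right) \left(- \frac{339}{8}\right) = 166 \left(3 - 2 \cdot 14 i\right) \left(- \frac{339}{8}\right) = 166 \left(3 - 28 i\right) \left(- \frac{339}{8}\right) = \left(498 - 4648 i\right) \left(- \frac{339}{8}\right) = - \frac{84411}{4} + 196959 i$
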